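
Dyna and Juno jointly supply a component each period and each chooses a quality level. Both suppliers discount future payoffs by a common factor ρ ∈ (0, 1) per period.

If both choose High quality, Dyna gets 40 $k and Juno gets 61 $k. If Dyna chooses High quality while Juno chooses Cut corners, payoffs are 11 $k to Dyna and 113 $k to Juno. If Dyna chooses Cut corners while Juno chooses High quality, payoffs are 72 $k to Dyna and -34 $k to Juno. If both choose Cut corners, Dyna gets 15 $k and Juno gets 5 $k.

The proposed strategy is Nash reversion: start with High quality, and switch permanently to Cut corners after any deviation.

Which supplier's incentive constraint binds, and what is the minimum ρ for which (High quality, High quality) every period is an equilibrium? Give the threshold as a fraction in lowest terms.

Dyna; ρ ≥ 32/57

Dyna's threshold: (72−40)/(72−15) = 32/57.
Juno's threshold: (113−61)/(113−5) = 13/27.
32/57 > 13/27, so Dyna binds and ρ* = 32/57.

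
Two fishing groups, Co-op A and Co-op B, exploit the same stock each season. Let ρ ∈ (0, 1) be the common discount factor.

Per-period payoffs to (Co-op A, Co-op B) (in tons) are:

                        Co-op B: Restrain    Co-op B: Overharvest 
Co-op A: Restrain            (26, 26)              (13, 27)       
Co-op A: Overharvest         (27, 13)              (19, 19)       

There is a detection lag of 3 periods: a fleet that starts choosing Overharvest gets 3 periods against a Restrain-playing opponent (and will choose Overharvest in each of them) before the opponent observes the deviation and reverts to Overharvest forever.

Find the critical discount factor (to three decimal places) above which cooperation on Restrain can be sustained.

Deviating for the 3 undetected periods gains 27−26 = 1 per period over cooperation, then loses 26−19 = 7 per period forever once punishment starts.
Gain: 1(1 + ρ + … + ρ^2); loss: 7·ρ^3/(1−ρ).
No profitable deviation ⇔ 1(1−ρ^3) ≤ 7·ρ^3, i.e. ρ^3 ≥ 1/(1+7) = 1/8.
Hence ρ ≥ (1/8)^(1/3) ≈ 0.500.

0.500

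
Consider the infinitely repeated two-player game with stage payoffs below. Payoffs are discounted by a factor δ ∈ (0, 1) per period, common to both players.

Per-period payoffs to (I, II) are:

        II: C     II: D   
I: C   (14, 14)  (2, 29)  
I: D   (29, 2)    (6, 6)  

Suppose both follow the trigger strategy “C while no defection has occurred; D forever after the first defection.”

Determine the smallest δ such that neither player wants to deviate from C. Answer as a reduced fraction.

15/23

Under grim trigger the critical discount factor is (T−C)/(T−P) with T = 29, C = 14, P = 6.
δ* = (29−14)/(29−6) = 15/23.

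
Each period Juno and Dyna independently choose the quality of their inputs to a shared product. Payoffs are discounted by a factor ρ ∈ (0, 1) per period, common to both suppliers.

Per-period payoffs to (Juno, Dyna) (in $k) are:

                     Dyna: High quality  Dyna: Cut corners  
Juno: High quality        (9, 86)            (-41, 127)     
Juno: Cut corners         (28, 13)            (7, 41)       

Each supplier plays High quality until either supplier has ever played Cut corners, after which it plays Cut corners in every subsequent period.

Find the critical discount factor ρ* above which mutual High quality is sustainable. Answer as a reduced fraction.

For Juno: deviation gain 28−9 = 19, per-period punishment loss 9−7 = 2. IC gives ρ ≥ 19/21.
For Dyna: gain 41, loss 45 per period, so ρ ≥ 41/86.
The tighter constraint is Juno's, so cooperation needs ρ ≥ 19/21.

19/21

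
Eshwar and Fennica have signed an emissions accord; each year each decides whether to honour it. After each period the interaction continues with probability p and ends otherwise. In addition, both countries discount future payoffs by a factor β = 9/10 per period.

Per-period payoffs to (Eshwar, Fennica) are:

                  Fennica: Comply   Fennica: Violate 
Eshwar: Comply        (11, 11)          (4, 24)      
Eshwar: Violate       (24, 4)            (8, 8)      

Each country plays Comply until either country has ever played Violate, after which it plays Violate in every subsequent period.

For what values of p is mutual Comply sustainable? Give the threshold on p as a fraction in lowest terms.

Expected continuation weight on next period's payoff is β·p = 9/10·p, which plays the role of the discount factor.
Cooperation requires 9/10·p ≥ (24−11)/(24−8) = 13/16, hence p ≥ 65/72.

65/72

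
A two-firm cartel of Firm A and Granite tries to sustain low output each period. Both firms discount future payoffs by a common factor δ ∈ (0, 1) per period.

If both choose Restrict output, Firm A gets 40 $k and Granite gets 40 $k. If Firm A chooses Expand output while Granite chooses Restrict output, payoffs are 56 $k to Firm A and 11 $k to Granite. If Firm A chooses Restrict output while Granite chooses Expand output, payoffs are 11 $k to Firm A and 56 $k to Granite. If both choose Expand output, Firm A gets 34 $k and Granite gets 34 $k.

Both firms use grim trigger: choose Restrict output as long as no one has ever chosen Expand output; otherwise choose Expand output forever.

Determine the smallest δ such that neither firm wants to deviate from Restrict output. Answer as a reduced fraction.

8/11

40/(1−δ) ≥ 56 + 34δ/(1−δ)
40 ≥ 56 − 22δ
δ ≥ 16/22 = 8/11.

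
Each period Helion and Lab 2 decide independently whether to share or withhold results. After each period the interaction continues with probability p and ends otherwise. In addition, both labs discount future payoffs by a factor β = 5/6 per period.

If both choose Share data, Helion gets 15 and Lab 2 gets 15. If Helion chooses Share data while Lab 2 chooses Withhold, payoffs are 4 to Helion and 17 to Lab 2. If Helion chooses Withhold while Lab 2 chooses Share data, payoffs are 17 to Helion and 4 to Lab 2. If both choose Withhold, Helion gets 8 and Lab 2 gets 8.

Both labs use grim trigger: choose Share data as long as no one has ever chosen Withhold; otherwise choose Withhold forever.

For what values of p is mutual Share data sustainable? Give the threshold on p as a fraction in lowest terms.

4/15

Expected continuation weight on next period's payoff is β·p = 5/6·p, which plays the role of the discount factor.
Cooperation requires 5/6·p ≥ (17−15)/(17−8) = 2/9, hence p ≥ 4/15.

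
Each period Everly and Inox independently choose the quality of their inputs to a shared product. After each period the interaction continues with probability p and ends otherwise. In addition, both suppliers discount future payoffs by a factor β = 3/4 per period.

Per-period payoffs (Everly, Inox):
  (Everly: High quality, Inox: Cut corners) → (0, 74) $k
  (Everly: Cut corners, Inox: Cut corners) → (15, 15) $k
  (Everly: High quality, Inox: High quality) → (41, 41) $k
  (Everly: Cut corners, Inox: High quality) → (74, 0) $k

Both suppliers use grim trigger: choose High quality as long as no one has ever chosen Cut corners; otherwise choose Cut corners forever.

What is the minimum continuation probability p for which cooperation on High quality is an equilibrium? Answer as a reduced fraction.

44/59

With continuation probability p and discount β, the effective per-period discount factor is βp.
Grim-trigger IC: βp ≥ (74−41)/(74−15) = 33/59.
So p ≥ (33/59)/(3/4) = 44/59.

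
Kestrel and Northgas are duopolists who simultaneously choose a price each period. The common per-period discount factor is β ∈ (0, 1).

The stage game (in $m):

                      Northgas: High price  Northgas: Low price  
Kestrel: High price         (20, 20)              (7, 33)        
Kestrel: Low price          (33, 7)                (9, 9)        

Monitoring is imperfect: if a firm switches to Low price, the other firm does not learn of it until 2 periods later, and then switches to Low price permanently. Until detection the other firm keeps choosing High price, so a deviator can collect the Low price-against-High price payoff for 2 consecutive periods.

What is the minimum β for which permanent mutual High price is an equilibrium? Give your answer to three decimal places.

0.736

Deviating for the 2 undetected periods gains 33−20 = 13 per period over cooperation, then loses 20−9 = 11 per period forever once punishment starts.
Gain: 13(1 + β + … + β^1); loss: 11·β^2/(1−β).
No profitable deviation ⇔ 13(1−β^2) ≤ 11·β^2, i.e. β^2 ≥ 13/(13+11) = 13/24.
Hence β ≥ (13/24)^(1/2) ≈ 0.736.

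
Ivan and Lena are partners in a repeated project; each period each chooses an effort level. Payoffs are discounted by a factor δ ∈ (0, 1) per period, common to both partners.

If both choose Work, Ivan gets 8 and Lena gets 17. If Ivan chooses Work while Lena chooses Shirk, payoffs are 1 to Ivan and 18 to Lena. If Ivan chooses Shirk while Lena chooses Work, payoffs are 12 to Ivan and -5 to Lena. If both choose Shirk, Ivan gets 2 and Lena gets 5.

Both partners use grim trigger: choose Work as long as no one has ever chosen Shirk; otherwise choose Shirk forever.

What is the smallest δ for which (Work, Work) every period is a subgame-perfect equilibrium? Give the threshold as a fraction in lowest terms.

For Ivan: deviation gain 12−8 = 4, per-period punishment loss 8−2 = 6. IC gives δ ≥ 4/10 = 2/5.
For Lena: gain 1, loss 12 per period, so δ ≥ 1/13.
The tighter constraint is Ivan's, so cooperation needs δ ≥ 2/5.

2/5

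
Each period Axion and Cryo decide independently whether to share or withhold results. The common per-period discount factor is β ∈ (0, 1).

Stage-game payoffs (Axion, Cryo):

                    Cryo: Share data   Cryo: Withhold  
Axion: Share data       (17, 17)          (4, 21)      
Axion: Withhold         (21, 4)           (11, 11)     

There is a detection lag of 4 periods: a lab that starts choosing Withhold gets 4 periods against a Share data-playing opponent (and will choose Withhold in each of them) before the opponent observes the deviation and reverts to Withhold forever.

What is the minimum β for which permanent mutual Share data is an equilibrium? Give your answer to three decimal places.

0.795

A deviator earns 21 for 4 periods, then 11 forever; cooperating earns 17 forever. Multiplying the IC by (1−β):
17 ≥ 21(1−β^4) + 11β^4, so 10·β^4 ≥ 4 and β^4 ≥ 2/5.
β ≥ (2/5)^(1/4) ≈ 0.795.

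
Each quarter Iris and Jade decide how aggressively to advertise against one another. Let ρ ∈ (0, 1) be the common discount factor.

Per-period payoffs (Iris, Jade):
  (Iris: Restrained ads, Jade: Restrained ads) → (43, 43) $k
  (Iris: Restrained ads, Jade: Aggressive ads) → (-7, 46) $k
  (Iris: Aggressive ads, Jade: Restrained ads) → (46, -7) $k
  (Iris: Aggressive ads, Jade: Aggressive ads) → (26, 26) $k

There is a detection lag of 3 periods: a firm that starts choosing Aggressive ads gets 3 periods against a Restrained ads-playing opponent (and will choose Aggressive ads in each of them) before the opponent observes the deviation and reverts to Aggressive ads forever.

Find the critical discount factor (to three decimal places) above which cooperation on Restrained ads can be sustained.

A deviator earns 46 for 3 periods, then 26 forever; cooperating earns 43 forever. Multiplying the IC by (1−ρ):
43 ≥ 46(1−ρ^3) + 26ρ^3, so 20·ρ^3 ≥ 3 and ρ^3 ≥ 3/20.
ρ ≥ (3/20)^(1/3) ≈ 0.531.

0.531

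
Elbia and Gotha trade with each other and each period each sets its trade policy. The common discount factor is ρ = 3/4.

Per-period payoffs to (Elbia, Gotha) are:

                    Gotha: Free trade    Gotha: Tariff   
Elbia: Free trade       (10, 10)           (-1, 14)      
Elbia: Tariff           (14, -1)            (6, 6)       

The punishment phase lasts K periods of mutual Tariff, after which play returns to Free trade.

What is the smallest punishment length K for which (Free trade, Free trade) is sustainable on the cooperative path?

2

IC: ρ(1−ρ^K)/(1−ρ) ≥ (14−10)/(10−6) = 1.
With ρ = 3/4: need 1 − ρ^K ≥ 1·(1−3/4)/(3/4), i.e. ρ^K ≤ 0.6667.
Since (3/4)^1 = 0.7500 and (3/4)^2 = 0.5625, the smallest such K is 2.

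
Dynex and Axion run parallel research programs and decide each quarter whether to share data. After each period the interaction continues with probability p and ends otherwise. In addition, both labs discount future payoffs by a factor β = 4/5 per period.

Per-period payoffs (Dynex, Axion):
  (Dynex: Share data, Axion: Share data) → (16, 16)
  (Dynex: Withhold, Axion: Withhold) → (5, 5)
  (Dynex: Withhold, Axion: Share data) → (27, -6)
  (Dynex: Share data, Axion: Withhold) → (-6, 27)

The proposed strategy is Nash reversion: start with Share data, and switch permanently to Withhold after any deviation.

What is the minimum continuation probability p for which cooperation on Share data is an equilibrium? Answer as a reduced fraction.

5/8

With continuation probability p and discount β, the effective per-period discount factor is βp.
Grim-trigger IC: βp ≥ (27−16)/(27−5) = 1/2.
So p ≥ (1/2)/(4/5) = 5/8.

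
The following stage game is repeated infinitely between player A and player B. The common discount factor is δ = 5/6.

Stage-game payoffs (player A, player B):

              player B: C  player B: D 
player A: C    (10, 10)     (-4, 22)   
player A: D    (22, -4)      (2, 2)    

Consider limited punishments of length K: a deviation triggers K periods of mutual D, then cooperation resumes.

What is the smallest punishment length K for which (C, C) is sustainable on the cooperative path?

2

Need Σ_{k=1}^{K} δ^k ≥ (22−10)/(10−2) = 1.5000 at δ = 5/6.
At K = 1 the sum is 0.8333 < 1.5000; at K = 2 it is 1.5278 ≥ 1.5000.
So the minimum punishment length is K = 2.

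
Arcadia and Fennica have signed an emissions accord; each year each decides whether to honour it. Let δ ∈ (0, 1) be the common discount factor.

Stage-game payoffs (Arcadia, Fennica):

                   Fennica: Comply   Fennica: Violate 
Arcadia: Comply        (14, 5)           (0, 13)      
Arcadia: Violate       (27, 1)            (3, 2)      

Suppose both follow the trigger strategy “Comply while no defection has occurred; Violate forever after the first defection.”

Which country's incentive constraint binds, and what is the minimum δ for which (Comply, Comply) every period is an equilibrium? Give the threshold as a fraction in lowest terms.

Arcadia: cooperation gives 14 each period; deviation gives 27 once then 3 forever.
  14/(1−δ) ≥ 27 + 3δ/(1−δ) ⇒ δ ≥ 13/24.
Fennica: cooperation gives 5 each period; deviation gives 13 once then 2 forever.
  δ ≥ 8/11.
Both must hold, so the binding constraint is Fennica's: δ ≥ 8/11.

Fennica; δ ≥ 8/11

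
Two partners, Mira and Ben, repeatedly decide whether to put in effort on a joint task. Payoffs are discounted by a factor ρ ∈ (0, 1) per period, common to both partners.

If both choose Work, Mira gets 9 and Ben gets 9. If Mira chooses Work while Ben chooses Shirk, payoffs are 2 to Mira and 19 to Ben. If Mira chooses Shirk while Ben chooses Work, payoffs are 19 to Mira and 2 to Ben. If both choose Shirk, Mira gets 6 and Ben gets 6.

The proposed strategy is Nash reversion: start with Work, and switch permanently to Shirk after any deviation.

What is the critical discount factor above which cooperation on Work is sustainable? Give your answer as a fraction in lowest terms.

10/13

Under grim trigger the critical discount factor is (T−C)/(T−P) with T = 19, C = 9, P = 6.
ρ* = (19−9)/(19−6) = 10/13.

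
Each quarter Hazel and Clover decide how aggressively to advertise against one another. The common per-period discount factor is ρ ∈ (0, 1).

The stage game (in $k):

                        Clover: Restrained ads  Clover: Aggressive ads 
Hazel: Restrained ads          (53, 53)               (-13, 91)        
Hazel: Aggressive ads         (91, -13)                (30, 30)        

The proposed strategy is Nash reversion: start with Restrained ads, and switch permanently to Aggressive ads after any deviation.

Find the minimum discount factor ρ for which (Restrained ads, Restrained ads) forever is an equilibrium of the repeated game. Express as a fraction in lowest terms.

38/61

53/(1−ρ) ≥ 91 + 30ρ/(1−ρ)
53 ≥ 91 − 61ρ
ρ ≥ 38/61.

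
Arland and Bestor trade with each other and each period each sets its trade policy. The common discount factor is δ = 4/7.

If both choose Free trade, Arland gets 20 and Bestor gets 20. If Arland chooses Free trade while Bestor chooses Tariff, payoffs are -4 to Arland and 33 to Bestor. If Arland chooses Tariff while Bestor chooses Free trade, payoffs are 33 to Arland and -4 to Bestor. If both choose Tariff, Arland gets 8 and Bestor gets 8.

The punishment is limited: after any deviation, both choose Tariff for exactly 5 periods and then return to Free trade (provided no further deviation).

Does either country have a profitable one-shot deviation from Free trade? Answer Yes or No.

No

IC: δ+…+δ^5 ≥ (33−20)/(20−8) = 13/12.
At δ = 4/7: partial sum = 1.2521 ≥ 1.0833. Cooperation sustainable.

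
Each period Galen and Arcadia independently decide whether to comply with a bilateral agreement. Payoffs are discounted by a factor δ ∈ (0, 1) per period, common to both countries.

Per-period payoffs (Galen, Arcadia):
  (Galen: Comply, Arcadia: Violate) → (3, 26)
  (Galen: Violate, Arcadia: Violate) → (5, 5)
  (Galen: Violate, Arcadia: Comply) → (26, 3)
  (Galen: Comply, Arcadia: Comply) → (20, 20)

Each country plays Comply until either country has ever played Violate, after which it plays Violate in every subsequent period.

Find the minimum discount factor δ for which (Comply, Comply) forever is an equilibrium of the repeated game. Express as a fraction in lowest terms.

Under grim trigger the critical discount factor is (T−C)/(T−P) with T = 26, C = 20, P = 5.
δ* = (26−20)/(26−5) = 6/21 = 2/7.

2/7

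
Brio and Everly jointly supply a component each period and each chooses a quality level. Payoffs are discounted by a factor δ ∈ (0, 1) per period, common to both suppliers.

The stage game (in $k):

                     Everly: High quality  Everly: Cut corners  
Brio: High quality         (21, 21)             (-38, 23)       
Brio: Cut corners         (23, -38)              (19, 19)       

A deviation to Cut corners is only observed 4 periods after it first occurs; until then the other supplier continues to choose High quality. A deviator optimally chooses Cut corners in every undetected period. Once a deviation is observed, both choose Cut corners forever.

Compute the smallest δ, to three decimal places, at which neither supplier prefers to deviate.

0.841

The best deviation is to choose Cut corners for all 4 undetected periods, earning 23 each, then 19 forever once detected.
Deviation value: 23(1−δ^4)/(1−δ) + 19δ^4/(1−δ); cooperation value: 21/(1−δ).
IC: 21 ≥ 23(1−δ^4) + 19δ^4 = 23 − 4δ^4.
So δ^4 ≥ 2/4 = 1/2, giving δ ≥ (1/2)^(1/4) ≈ 0.841.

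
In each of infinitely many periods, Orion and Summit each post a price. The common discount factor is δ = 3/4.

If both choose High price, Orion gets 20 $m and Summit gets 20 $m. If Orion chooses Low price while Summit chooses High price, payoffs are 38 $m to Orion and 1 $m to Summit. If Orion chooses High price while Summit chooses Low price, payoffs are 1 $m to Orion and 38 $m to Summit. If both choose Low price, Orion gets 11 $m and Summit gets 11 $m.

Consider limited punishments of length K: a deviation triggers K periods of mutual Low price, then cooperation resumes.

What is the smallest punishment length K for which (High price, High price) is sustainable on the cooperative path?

4

IC: δ(1−δ^K)/(1−δ) ≥ (38−20)/(20−11) = 2.
With δ = 3/4: need 1 − δ^K ≥ 2·(1−3/4)/(3/4), i.e. δ^K ≤ 0.3333.
Since (3/4)^3 = 0.4219 and (3/4)^4 = 0.3164, the smallest such K is 4.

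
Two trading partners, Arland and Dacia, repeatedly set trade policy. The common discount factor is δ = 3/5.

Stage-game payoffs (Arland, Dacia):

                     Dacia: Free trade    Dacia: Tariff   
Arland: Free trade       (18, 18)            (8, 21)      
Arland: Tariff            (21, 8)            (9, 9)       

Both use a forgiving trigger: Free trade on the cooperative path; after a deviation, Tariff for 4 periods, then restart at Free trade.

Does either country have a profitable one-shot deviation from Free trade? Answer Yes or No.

No

A one-shot deviation gives 21 now, then 9 for 4 periods, then back to 18.
Gain from deviating: (21−18) today; loss: (18−9) in each of the next 4 periods.
No-deviation condition: (18−9)(δ+…+δ^4) ≥ 21−18, i.e. δ+…+δ^4 ≥ 1/3.
At δ = 3/5: δ+…+δ^4 = 1.3056 ≥ 0.3333.
So cooperation is sustainable.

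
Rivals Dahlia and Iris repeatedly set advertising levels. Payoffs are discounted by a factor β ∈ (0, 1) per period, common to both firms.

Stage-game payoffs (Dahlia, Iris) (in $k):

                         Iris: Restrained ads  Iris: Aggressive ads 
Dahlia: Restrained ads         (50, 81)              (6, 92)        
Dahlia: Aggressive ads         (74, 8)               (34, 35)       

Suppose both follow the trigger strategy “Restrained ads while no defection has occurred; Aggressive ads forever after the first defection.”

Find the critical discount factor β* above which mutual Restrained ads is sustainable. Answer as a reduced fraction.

Dahlia: cooperation gives 50 each period; deviation gives 74 once then 34 forever.
  50/(1−β) ≥ 74 + 34β/(1−β) ⇒ β ≥ 24/40 = 3/5.
Iris: cooperation gives 81 each period; deviation gives 92 once then 35 forever.
  β ≥ 11/57.
Both must hold, so the binding constraint is Dahlia's: β ≥ 3/5.

3/5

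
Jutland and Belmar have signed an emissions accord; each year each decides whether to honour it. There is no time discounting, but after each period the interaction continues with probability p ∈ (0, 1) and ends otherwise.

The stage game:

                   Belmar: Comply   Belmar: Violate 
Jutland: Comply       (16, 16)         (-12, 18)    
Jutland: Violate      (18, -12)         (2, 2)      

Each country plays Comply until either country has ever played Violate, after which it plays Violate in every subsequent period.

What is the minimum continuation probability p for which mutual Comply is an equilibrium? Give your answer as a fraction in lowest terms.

Expected cooperation value is 16 + p·16 + p²·16 + … = 16/(1−p); deviation gives 18 + p·2/(1−p).
16 ≥ 18(1−p) + 2p ⇒ 16p ≥ 2 ⇒ p ≥ 2/16 = 1/8.

1/8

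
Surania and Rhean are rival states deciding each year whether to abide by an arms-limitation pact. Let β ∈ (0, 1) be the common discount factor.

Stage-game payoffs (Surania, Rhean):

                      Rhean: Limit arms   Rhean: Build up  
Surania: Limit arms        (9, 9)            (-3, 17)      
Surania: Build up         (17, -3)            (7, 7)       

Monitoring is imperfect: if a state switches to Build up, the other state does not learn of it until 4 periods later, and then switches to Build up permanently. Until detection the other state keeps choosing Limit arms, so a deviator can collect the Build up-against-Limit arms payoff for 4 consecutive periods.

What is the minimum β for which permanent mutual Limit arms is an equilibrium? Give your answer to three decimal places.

A deviator earns 17 for 4 periods, then 7 forever; cooperating earns 9 forever. Multiplying the IC by (1−β):
9 ≥ 17(1−β^4) + 7β^4, so 10·β^4 ≥ 8 and β^4 ≥ 4/5.
β ≥ (4/5)^(1/4) ≈ 0.946.

0.946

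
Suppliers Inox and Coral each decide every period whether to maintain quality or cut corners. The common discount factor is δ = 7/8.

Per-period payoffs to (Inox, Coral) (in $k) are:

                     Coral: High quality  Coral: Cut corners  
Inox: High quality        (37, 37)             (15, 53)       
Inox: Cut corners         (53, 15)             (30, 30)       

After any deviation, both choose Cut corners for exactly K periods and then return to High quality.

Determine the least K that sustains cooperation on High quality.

No profitable deviation requires (37−30)(δ+…+δ^K) ≥ 53−37, i.e. δ+…+δ^K ≥ 16/7 ≈ 2.2857.
With δ = 7/8, the partial sums are K=1: 0.8750, K=2: 1.6406, K=3: 2.3105.
K = 3 is the first length at which the sum reaches 2.2857.

3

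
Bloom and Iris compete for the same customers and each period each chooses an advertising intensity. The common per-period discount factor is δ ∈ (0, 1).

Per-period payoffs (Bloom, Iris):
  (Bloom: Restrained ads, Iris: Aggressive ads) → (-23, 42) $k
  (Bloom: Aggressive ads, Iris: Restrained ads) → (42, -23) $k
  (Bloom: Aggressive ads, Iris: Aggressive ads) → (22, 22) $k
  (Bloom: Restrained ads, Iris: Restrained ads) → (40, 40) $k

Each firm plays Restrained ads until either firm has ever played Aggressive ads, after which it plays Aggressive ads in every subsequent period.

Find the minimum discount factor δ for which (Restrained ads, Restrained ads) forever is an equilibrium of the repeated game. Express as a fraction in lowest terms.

1/10

One-period gain from deviating is 42 − 40 = 2. The loss is 40 − 22 = 18 in every subsequent period, with present value 18·δ/(1−δ).
Deviation is unprofitable when 18·δ/(1−δ) ≥ 2, i.e. δ/(1−δ) ≥ 1/9.
Equivalently δ ≥ 2/(2+18) = 1/10.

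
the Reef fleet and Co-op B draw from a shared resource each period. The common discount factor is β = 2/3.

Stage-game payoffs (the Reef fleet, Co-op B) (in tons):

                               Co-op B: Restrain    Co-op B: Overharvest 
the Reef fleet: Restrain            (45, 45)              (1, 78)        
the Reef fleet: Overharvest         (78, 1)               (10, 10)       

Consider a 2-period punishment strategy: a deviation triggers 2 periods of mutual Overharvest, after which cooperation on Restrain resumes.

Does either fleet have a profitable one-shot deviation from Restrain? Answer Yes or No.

A one-shot deviation gives 78 now, then 10 for 2 periods, then back to 45.
Gain from deviating: (78−45) today; loss: (45−10) in each of the next 2 periods.
No-deviation condition: (45−10)(β+…+β^2) ≥ 78−45, i.e. β+…+β^2 ≥ 33/35.
At β = 2/3: β+…+β^2 = 1.1111 ≥ 0.9429.
So cooperation is sustainable.

No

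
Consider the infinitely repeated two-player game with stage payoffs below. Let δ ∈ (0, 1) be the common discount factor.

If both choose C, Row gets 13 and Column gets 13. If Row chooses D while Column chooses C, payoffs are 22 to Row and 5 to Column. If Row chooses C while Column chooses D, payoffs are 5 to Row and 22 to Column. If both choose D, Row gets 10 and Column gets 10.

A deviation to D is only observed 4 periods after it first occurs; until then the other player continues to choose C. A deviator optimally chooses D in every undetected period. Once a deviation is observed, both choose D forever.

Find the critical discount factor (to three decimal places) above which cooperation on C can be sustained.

0.931

The best deviation is to choose D for all 4 undetected periods, earning 22 each, then 10 forever once detected.
Deviation value: 22(1−δ^4)/(1−δ) + 10δ^4/(1−δ); cooperation value: 13/(1−δ).
IC: 13 ≥ 22(1−δ^4) + 10δ^4 = 22 − 12δ^4.
So δ^4 ≥ 9/12 = 3/4, giving δ ≥ (3/4)^(1/4) ≈ 0.931.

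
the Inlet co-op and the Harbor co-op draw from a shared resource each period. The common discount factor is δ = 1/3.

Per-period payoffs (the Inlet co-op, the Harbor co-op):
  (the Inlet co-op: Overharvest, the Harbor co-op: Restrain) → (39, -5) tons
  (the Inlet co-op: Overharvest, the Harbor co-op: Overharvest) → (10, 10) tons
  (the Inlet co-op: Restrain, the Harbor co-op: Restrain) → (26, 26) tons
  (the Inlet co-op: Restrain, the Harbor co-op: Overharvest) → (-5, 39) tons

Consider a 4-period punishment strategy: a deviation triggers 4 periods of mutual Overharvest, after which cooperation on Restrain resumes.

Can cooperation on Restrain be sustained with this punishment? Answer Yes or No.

IC: δ+…+δ^4 ≥ (39−26)/(26−10) = 13/16.
At δ = 1/3: partial sum = 0.4938 < 0.8125. Cooperation not sustainable.

No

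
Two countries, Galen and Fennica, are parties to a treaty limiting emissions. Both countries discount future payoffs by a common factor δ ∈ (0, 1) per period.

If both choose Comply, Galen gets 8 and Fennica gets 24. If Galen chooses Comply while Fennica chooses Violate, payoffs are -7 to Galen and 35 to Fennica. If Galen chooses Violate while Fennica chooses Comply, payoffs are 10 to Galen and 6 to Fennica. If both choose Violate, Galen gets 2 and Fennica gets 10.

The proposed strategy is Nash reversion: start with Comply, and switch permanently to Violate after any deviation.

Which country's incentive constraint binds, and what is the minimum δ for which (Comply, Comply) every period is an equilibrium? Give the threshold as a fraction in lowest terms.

For Galen: deviation gain 10−8 = 2, per-period punishment loss 8−2 = 6. IC gives δ ≥ 2/8 = 1/4.
For Fennica: gain 11, loss 14 per period, so δ ≥ 11/25.
The tighter constraint is Fennica's, so cooperation needs δ ≥ 11/25.

Fennica; δ ≥ 11/25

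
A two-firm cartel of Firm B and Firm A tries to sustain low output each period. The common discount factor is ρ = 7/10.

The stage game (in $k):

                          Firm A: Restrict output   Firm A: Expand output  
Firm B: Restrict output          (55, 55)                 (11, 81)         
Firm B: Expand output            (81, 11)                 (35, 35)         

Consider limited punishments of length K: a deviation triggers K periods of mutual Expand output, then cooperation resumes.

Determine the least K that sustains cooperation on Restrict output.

Need Σ_{k=1}^{K} ρ^k ≥ (81−55)/(55−35) = 1.3000 at ρ = 7/10.
At K = 2 the sum is 1.1900 < 1.3000; at K = 3 it is 1.5330 ≥ 1.3000.
So the minimum punishment length is K = 3.

3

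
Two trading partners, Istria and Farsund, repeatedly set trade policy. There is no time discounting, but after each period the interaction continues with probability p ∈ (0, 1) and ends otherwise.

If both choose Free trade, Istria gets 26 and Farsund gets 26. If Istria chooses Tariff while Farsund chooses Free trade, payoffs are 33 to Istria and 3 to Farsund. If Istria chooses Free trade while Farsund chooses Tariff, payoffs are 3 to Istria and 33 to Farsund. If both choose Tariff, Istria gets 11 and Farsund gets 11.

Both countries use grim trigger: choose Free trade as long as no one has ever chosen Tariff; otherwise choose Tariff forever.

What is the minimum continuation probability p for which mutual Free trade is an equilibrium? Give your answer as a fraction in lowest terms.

7/22

With no time discounting, the continuation probability p plays the role of the discount factor.
Grim-trigger IC: 26/(1−p) ≥ 33 + 11p/(1−p) ⇒ p ≥ (33−26)/(33−11) = 7/22.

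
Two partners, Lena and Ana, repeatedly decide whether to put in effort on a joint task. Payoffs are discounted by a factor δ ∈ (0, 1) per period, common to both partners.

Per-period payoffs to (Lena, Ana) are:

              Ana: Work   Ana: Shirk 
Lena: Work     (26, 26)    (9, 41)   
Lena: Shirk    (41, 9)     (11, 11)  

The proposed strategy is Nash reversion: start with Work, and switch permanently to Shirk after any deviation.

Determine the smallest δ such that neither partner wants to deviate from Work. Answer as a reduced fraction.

Under grim trigger the critical discount factor is (T−C)/(T−P) with T = 41, C = 26, P = 11.
δ* = (41−26)/(41−11) = 15/30 = 1/2.

1/2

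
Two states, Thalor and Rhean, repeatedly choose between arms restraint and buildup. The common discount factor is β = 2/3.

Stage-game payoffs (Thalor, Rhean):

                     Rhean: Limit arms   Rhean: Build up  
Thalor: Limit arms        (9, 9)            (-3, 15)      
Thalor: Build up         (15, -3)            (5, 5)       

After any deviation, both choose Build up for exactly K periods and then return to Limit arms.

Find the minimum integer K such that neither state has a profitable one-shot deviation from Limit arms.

4

No profitable deviation requires (9−5)(β+…+β^K) ≥ 15−9, i.e. β+…+β^K ≥ 3/2 ≈ 1.5000.
With β = 2/3, the partial sums are K=1: 0.6667, K=2: 1.1111, K=3: 1.4074, K=4: 1.6049.
K = 4 is the first length at which the sum reaches 1.5000.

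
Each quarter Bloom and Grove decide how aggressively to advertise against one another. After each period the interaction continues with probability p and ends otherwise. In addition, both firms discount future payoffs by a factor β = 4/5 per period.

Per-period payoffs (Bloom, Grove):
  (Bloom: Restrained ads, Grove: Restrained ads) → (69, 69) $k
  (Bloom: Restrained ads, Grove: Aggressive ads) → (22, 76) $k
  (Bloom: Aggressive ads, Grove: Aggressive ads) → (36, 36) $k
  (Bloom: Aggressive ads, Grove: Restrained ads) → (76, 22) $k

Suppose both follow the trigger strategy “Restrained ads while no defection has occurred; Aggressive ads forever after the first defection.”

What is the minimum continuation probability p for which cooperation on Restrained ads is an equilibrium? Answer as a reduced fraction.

With continuation probability p and discount β, the effective per-period discount factor is βp.
Grim-trigger IC: βp ≥ (76−69)/(76−36) = 7/40.
So p ≥ (7/40)/(4/5) = 7/32.

7/32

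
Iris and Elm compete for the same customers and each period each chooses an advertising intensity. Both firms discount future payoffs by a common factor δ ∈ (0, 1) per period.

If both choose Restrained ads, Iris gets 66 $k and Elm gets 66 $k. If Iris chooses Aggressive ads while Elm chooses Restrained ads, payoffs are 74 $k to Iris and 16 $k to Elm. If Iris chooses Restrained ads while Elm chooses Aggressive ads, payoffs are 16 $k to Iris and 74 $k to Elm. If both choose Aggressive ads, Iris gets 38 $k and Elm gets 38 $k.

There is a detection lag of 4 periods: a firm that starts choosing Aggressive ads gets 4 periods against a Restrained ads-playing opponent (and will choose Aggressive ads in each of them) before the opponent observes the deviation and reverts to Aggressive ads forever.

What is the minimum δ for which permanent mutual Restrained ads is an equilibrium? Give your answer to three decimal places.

0.687

A deviator earns 74 for 4 periods, then 38 forever; cooperating earns 66 forever. Multiplying the IC by (1−δ):
66 ≥ 74(1−δ^4) + 38δ^4, so 36·δ^4 ≥ 8 and δ^4 ≥ 2/9.
δ ≥ (2/9)^(1/4) ≈ 0.687.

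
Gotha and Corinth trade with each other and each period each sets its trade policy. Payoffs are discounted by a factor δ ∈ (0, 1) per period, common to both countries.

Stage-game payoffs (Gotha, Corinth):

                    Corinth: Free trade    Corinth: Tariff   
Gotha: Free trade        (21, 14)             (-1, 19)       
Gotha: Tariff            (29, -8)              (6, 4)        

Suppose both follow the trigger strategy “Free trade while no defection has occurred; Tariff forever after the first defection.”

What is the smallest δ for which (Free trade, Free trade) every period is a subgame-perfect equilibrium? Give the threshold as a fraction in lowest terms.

Gotha: cooperation gives 21 each period; deviation gives 29 once then 6 forever.
  21/(1−δ) ≥ 29 + 6δ/(1−δ) ⇒ δ ≥ 8/23.
Corinth: cooperation gives 14 each period; deviation gives 19 once then 4 forever.
  δ ≥ 5/15 = 1/3.
Both must hold, so the binding constraint is Gotha's: δ ≥ 8/23.

8/23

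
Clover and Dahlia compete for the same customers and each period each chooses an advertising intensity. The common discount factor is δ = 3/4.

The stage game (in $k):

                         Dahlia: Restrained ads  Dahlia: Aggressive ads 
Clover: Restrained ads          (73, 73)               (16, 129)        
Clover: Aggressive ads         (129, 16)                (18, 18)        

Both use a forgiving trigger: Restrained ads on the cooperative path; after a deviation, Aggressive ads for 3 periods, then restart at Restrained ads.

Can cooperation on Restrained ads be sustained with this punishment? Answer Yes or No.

A one-shot deviation gives 129 now, then 18 for 3 periods, then back to 73.
Gain from deviating: (129−73) today; loss: (73−18) in each of the next 3 periods.
No-deviation condition: (73−18)(δ+…+δ^3) ≥ 129−73, i.e. δ+…+δ^3 ≥ 56/55.
At δ = 3/4: δ+…+δ^3 = 1.7344 ≥ 1.0182.
So cooperation is sustainable.

Yes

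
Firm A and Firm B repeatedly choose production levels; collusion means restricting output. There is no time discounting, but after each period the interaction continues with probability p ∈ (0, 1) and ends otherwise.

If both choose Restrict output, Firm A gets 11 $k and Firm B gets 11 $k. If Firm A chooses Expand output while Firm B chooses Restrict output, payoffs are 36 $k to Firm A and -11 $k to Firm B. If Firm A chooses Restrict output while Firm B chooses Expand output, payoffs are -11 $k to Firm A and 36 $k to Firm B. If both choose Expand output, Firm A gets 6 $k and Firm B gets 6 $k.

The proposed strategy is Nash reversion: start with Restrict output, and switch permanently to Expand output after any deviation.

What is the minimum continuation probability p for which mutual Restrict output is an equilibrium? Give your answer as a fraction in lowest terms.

5/6

With no time discounting, the continuation probability p plays the role of the discount factor.
Grim-trigger IC: 11/(1−p) ≥ 36 + 6p/(1−p) ⇒ p ≥ (36−11)/(36−6) = 5/6.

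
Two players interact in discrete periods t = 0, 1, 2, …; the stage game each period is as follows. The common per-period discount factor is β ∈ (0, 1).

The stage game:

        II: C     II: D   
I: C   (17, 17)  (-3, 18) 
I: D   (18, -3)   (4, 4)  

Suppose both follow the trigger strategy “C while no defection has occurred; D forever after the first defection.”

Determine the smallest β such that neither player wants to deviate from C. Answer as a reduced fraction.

1/14

Under grim trigger the critical discount factor is (T−C)/(T−P) with T = 18, C = 17, P = 4.
β* = (18−17)/(18−4) = 1/14.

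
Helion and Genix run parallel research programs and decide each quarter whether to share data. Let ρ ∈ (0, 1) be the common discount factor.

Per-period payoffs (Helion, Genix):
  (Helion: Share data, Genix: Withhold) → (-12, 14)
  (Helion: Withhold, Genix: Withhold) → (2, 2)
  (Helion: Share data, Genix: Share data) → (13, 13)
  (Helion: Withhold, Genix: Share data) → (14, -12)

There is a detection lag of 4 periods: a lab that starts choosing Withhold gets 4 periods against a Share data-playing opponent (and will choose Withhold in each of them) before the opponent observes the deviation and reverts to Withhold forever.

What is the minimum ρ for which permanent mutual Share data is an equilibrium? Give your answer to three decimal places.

0.537

A deviator earns 14 for 4 periods, then 2 forever; cooperating earns 13 forever. Multiplying the IC by (1−ρ):
13 ≥ 14(1−ρ^4) + 2ρ^4, so 12·ρ^4 ≥ 1 and ρ^4 ≥ 1/12.
ρ ≥ (1/12)^(1/4) ≈ 0.537.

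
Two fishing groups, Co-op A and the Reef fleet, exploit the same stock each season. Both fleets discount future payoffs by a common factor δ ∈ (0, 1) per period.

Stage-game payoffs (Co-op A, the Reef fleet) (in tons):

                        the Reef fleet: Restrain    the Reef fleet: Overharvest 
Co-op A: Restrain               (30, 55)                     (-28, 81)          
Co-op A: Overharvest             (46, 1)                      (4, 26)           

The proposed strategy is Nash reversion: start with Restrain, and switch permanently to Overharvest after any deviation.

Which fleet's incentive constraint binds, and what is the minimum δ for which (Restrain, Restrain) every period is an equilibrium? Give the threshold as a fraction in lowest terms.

the Reef fleet; δ ≥ 26/55

Co-op A: cooperation gives 30 each period; deviation gives 46 once then 4 forever.
  30/(1−δ) ≥ 46 + 4δ/(1−δ) ⇒ δ ≥ 16/42 = 8/21.
the Reef fleet: cooperation gives 55 each period; deviation gives 81 once then 26 forever.
  δ ≥ 26/55.
Both must hold, so the binding constraint is the Reef fleet's: δ ≥ 26/55.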